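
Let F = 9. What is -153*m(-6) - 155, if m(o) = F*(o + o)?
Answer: 16369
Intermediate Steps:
m(o) = 18*o (m(o) = 9*(o + o) = 9*(2*o) = 18*o)
-153*m(-6) - 155 = -2754*(-6) - 155 = -153*(-108) - 155 = 16524 - 155 = 16369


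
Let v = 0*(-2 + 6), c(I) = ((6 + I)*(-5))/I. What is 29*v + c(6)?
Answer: -10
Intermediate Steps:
c(I) = (-30 - 5*I)/I
v = 0 (v = 0*4 = 0)
29*v + c(6) = 29*0 + (-5 - 30/6) = 0 + (-5 - 30*⅙) = 0 + (-5 - 5) = 0 - 10 = -10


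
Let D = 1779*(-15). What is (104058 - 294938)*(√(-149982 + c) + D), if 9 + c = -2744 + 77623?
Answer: 5093632800 - 381760*I*√18778 ≈ 5.0936e+9 - 5.2314e+7*I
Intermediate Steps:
c = 74870 (c = -9 + (-2744 + 77623) = -9 + 74879 = 74870)
D = -26685
(104058 - 294938)*(√(-149982 + c) + D) = (104058 - 294938)*(√(-149982 + 74870) - 26685) = -190880*(√(-75112) - 26685) = -190880*(2*I*√18778 - 26685) = -190880*(-26685 + 2*I*√18778) = 5093632800 - 381760*I*√18778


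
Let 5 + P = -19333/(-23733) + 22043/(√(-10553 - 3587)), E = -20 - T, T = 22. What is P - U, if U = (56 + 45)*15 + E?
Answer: -35058041/23733 - 3149*I*√3535/1010 ≈ -1477.2 - 185.37*I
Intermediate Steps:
E = -42 (E = -20 - 1*22 = -20 - 22 = -42)
P = -99332/23733 - 3149*I*√3535/1010 (P = -5 + (-19333/(-23733) + 22043/(√(-10553 - 3587))) = -5 + (-19333*(-1/23733) + 22043/(√(-14140))) = -5 + (19333/23733 + 22043/((2*I*√3535))) = -5 + (19333/23733 + 22043*(-I*√3535/7070)) = -5 + (19333/23733 - 3149*I*√3535/1010) = -99332/23733 - 3149*I*√3535/1010 ≈ -4.1854 - 185.37*I)
U = 1473 (U = (56 + 45)*15 - 42 = 101*15 - 42 = 1515 - 42 = 1473)
P - U = (-99332/23733 - 3149*I*√3535/1010) - 1*1473 = (-99332/23733 - 3149*I*√3535/1010) - 1473 = -35058041/23733 - 3149*I*√3535/1010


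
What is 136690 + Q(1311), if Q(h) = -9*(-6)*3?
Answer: 136852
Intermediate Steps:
Q(h) = 162 (Q(h) = 54*3 = 162)
136690 + Q(1311) = 136690 + 162 = 136852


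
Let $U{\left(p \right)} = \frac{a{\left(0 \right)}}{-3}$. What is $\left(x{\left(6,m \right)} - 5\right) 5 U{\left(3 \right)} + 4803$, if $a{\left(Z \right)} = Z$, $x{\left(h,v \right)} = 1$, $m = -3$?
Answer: $4803$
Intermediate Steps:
$U{\left(p \right)} = 0$ ($U{\left(p \right)} = \frac{0}{-3} = 0 \left(- \frac{1}{3}\right) = 0$)
$\left(x{\left(6,m \right)} - 5\right) 5 U{\left(3 \right)} + 4803 = \left(1 - 5\right) 5 \cdot 0 + 4803 = \left(-4\right) 5 \cdot 0 + 4803 = \left(-20\right) 0 + 4803 = 0 + 4803 = 4803$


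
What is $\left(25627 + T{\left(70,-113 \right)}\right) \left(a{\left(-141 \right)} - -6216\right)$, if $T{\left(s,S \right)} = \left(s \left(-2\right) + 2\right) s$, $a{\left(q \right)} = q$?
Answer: $96999525$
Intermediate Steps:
$T{\left(s,S \right)} = s \left(2 - 2 s\right)$ ($T{\left(s,S \right)} = \left(- 2 s + 2\right) s = \left(2 - 2 s\right) s = s \left(2 - 2 s\right)$)
$\left(25627 + T{\left(70,-113 \right)}\right) \left(a{\left(-141 \right)} - -6216\right) = \left(25627 + 2 \cdot 70 \left(1 - 70\right)\right) \left(-141 - -6216\right) = \left(25627 + 2 \cdot 70 \left(1 - 70\right)\right) \left(-141 + 6216\right) = \left(25627 + 2 \cdot 70 \left(-69\right)\right) 6075 = \left(25627 - 9660\right) 6075 = 15967 \cdot 6075 = 96999525$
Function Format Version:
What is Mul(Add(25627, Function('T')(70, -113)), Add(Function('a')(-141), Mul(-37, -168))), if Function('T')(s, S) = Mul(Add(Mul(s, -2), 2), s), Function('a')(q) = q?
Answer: 96999525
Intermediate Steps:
Function('T')(s, S) = Mul(s, Add(2, Mul(-2, s))) (Function('T')(s, S) = Mul(Add(Mul(-2, s), 2), s) = Mul(Add(2, Mul(-2, s)), s) = Mul(s, Add(2, Mul(-2, s))))
Mul(Add(25627, Function('T')(70, -113)), Add(Function('a')(-141), Mul(-37, -168))) = Mul(Add(25627, Mul(2, 70, Add(1, Mul(-1, 70)))), Add(-141, Mul(-37, -168))) = Mul(Add(25627, Mul(2, 70, Add(1, -70))), Add(-141, 6216)) = Mul(Add(25627, Mul(2, 70, -69)), 6075) = Mul(Add(25627, -9660), 6075) = Mul(15967, 6075) = 96999525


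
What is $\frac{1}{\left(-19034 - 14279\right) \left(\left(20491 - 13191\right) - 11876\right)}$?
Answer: $\frac{1}{152440288} \approx 6.5599 \cdot 10^{-9}$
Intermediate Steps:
$\frac{1}{\left(-19034 - 14279\right) \left(\left(20491 - 13191\right) - 11876\right)} = \frac{1}{\left(-33313\right) \left(7300 - 11876\right)} = \frac{1}{\left(-33313\right) \left(-4576\right)} = \frac{1}{152440288}$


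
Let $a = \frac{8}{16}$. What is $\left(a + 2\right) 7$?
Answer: $\frac{35}{2} \approx 17.5$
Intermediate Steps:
$a = \frac{1}{2}$ ($a = 8 \cdot \frac{1}{16} = \frac{1}{2} \approx 0.5$)
$\left(a + 2\right) 7 = \left(\frac{1}{2} + 2\right) 7 = \frac{5}{2} \cdot 7 = \frac{35}{2}$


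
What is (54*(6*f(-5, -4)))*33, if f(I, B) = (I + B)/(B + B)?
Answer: 24057/2 ≈ 12029.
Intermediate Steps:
f(I, B) = (B + I)/(2*B) (f(I, B) = (B + I)/((2*B)) = (B + I)*(1/(2*B)) = (B + I)/(2*B))
(54*(6*f(-5, -4)))*33 = (54*(6*((½)*(-4 - 5)/(-4))))*33 = (54*(6*((½)*(-¼)*(-9))))*33 = (54*(6*(9/8)))*33 = (54*(27/4))*33 = (729/2)*33 = 24057/2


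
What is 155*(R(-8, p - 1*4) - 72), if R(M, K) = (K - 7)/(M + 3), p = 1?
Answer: -10850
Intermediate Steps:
R(M, K) = (-7 + K)/(3 + M)
155*(R(-8, p - 1*4) - 72) = 155*((-7 + (1 - 1*4))/(3 - 8) - 72) = 155*((-7 + (1 - 4))/(-5) - 72) = 155*(-(-7 - 3)/5 - 72) = 155*(-⅕*(-10) - 72) = 155*(2 - 72) = 155*(-70) = -10850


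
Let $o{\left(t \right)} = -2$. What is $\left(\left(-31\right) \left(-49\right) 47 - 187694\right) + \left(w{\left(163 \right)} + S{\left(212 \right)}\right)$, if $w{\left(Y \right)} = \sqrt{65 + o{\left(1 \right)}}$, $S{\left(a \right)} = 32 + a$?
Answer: $-116057 + 3 \sqrt{7} \approx -1.1605 \cdot 10^{5}$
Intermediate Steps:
$w{\left(Y \right)} = 3 \sqrt{7}$ ($w{\left(Y \right)} = \sqrt{65 - 2} = \sqrt{63} = 3 \sqrt{7}$)
$\left(\left(-31\right) \left(-49\right) 47 - 187694\right) + \left(w{\left(163 \right)} + S{\left(212 \right)}\right) = \left(\left(-31\right) \left(-49\right) 47 - 187694\right) + \left(3 \sqrt{7} + \left(32 + 212\right)\right) = \left(1519 \cdot 47 - 187694\right) + \left(3 \sqrt{7} + 244\right) = \left(71393 - 187694\right) + \left(244 + 3 \sqrt{7}\right) = -116301 + \left(244 + 3 \sqrt{7}\right) = -116057 + 3 \sqrt{7}$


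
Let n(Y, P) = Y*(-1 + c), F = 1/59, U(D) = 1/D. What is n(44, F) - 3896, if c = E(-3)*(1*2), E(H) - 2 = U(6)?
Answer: -11248/3 ≈ -3749.3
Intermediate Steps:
U(D) = 1/D
E(H) = 13/6 (E(H) = 2 + 1/6 = 13/6)
F = 1/59 ≈ 0.016949
c = 13/3 (c = 13*(1*2)/6 = (13/6)*2 = 13/3 ≈ 4.3333)
n(Y, P) = 10*Y/3 (n(Y, P) = Y*(-1 + 13/3) = Y*(10/3) = 10*Y/3)
n(44, F) - 3896 = (10/3)*44 - 3896 = 440/3 - 3896 = -11248/3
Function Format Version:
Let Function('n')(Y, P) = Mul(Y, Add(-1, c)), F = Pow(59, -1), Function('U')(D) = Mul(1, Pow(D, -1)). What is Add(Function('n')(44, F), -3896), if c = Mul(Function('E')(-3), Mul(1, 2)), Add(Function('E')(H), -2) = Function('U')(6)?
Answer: Rational(-11248, 3) ≈ -3749.3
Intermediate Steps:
Function('U')(D) = Pow(D, -1)
Function('E')(H) = Rational(13, 6) (Function('E')(H) = Add(2, Pow(6, -1)) = Add(2, Rational(1, 6)) = Rational(13, 6))
F = Rational(1, 59) ≈ 0.016949
c = Rational(13, 3) (c = Mul(Rational(13, 6), Mul(1, 2)) = Mul(Rational(13, 6), 2) = Rational(13, 3) ≈ 4.3333)
Function('n')(Y, P) = Mul(Rational(10, 3), Y) (Function('n')(Y, P) = Mul(Y, Add(-1, Rational(13, 3))) = Mul(Y, Rational(10, 3)) = Mul(Rational(10, 3), Y))
Add(Function('n')(44, F), -3896) = Add(Mul(Rational(10, 3), 44), -3896) = Add(Rational(440, 3), -3896) = Rational(-11248, 3)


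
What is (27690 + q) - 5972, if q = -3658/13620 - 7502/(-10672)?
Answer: 394603971823/18169080 ≈ 21718.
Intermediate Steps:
q = 7892383/18169080 (q = -3658*1/13620 - 7502*(-1/10672) = -1829/6810 + 3751/5336 = 7892383/18169080 ≈ 0.43439)
(27690 + q) - 5972 = (27690 + 7892383/18169080) - 5972 = 503109717583/18169080 - 5972 = 394603971823/18169080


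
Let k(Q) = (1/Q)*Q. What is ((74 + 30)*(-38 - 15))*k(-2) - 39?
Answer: -5551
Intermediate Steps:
k(Q) = 1 (k(Q) = Q/Q = 1)
((74 + 30)*(-38 - 15))*k(-2) - 39 = ((74 + 30)*(-38 - 15))*1 - 39 = (104*(-53))*1 - 39 = -5512*1 - 39 = -5512 - 39 = -5551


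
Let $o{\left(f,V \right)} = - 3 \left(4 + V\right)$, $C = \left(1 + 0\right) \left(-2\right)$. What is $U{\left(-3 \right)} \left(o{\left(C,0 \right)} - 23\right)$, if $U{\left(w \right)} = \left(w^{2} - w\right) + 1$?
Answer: $-455$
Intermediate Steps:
$C = -2$ ($C = 1 \left(-2\right) = -2$)
$U{\left(w \right)} = 1 + w^{2} - w$
$o{\left(f,V \right)} = -12 - 3 V$
$U{\left(-3 \right)} \left(o{\left(C,0 \right)} - 23\right) = \left(1 + \left(-3\right)^{2} - -3\right) \left(\left(-12 - 0\right) - 23\right) = \left(1 + 9 + 3\right) \left(\left(-12 + 0\right) - 23\right) = 13 \left(-12 - 23\right) = 13 \left(-35\right) = -455$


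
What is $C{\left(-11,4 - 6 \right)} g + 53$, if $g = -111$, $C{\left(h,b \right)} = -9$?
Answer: $1052$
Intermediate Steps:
$C{\left(-11,4 - 6 \right)} g + 53 = \left(-9\right) \left(-111\right) + 53 = 999 + 53 = 1052$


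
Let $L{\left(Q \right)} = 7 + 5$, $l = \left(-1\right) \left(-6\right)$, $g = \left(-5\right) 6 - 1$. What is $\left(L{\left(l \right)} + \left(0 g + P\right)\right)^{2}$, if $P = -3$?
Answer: $81$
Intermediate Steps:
$g = -31$ ($g = -30 - 1 = -31$)
$l = 6$
$L{\left(Q \right)} = 12$
$\left(L{\left(l \right)} + \left(0 g + P\right)\right)^{2} = \left(12 + \left(0 \left(-31\right) - 3\right)\right)^{2} = \left(12 + \left(0 - 3\right)\right)^{2} = \left(12 - 3\right)^{2} = 9^{2} = 81$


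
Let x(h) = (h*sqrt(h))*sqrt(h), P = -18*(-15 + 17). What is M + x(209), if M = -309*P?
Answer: 54805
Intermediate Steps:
P = -36 (P = -18*2 = -36)
x(h) = h**2 (x(h) = h**(3/2)*sqrt(h) = h**2)
M = 11124 (M = -309*(-36) = 11124)
M + x(209) = 11124 + 209**2 = 11124 + 43681 = 54805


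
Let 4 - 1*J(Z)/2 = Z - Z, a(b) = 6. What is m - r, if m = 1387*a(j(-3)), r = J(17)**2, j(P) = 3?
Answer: 8258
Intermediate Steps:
J(Z) = 8 (J(Z) = 8 - 2*(Z - Z) = 8 - 2*0 = 8 + 0 = 8)
r = 64 (r = 8**2 = 64)
m = 8322 (m = 1387*6 = 8322)
m - r = 8322 - 1*64 = 8322 - 64 = 8258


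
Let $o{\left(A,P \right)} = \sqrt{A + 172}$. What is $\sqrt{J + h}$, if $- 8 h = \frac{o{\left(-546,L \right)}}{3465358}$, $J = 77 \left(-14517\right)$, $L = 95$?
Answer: $\frac{\sqrt{-53693758885393330704 - 1732679 i \sqrt{374}}}{6930716} \approx 3.299 \cdot 10^{-10} - 1057.3 i$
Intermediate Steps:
$o{\left(A,P \right)} = \sqrt{172 + A}$
$J = -1117809$
$h = - \frac{i \sqrt{374}}{27722864}$ ($h = - \frac{\sqrt{172 - 546} \cdot \frac{1}{3465358}}{8} = - \frac{\sqrt{-374} \cdot \frac{1}{3465358}}{8} = - \frac{i \sqrt{374} \cdot \frac{1}{3465358}}{8} = - \frac{\frac{1}{3465358} i \sqrt{374}}{8} = - \frac{i \sqrt{374}}{27722864} \approx - 6.9759 \cdot 10^{-7} i$)
$\sqrt{J + h} = \sqrt{-1117809 - \frac{i \sqrt{374}}{27722864}}$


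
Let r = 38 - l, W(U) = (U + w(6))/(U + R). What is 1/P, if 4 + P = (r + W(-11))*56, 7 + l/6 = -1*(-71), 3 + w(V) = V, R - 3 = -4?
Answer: -3/58028 ≈ -5.1699e-5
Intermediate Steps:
R = -1 (R = 3 - 4 = -1)
w(V) = -3 + V
W(U) = (3 + U)/(-1 + U) (W(U) = (U + (-3 + 6))/(U - 1) = (U + 3)/(-1 + U) = (3 + U)/(-1 + U))
l = 384 (l = -42 + 6*(-1*(-71)) = -42 + 6*71 = -42 + 426 = 384)
r = -346 (r = 38 - 1*384 = 38 - 384 = -346)
P = -58028/3 (P = -4 + (-346 + (3 - 11)/(-1 - 11))*56 = -4 + (-346 - 8/(-12))*56 = -4 + (-346 - 1/12*(-8))*56 = -4 + (-346 + ⅔)*56 = -4 - 1036/3*56 = -4 - 58016/3 = -58028/3 ≈ -19343.)
1/P = 1/(-58028/3) = -3/58028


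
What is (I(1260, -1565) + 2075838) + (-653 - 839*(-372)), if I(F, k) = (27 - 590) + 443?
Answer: 2387173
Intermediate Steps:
I(F, k) = -120 (I(F, k) = -563 + 443 = -120)
(I(1260, -1565) + 2075838) + (-653 - 839*(-372)) = (-120 + 2075838) + (-653 - 839*(-372)) = 2075718 + (-653 + 312108) = 2075718 + 311455 = 2387173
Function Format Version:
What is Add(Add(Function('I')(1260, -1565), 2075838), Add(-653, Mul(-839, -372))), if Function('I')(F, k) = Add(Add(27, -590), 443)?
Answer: 2387173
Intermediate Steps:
Function('I')(F, k) = -120 (Function('I')(F, k) = Add(-563, 443) = -120)
Add(Add(Function('I')(1260, -1565), 2075838), Add(-653, Mul(-839, -372))) = Add(Add(-120, 2075838), Add(-653, Mul(-839, -372))) = Add(2075718, Add(-653, 312108)) = Add(2075718, 311455) = 2387173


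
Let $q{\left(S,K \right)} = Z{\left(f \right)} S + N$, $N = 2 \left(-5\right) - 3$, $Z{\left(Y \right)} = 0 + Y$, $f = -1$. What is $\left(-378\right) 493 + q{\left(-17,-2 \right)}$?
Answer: $-186350$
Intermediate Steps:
$Z{\left(Y \right)} = Y$
$N = -13$ ($N = -10 - 3 = -13$)
$q{\left(S,K \right)} = -13 - S$ ($q{\left(S,K \right)} = - S - 13 = -13 - S$)
$\left(-378\right) 493 + q{\left(-17,-2 \right)} = \left(-378\right) 493 - -4 = -186354 + \left(-13 + 17\right) = -186354 + 4 = -186350$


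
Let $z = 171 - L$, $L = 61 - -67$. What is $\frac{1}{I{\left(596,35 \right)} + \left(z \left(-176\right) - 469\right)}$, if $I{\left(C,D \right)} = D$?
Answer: $- \frac{1}{8002} \approx -0.00012497$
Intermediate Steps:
$L = 128$ ($L = 61 + 67 = 128$)
$z = 43$ ($z = 171 - 128 = 43$)
$\frac{1}{I{\left(596,35 \right)} + \left(z \left(-176\right) - 469\right)} = \frac{1}{35 + \left(43 \left(-176\right) - 469\right)} = \frac{1}{35 - 8037} = \frac{1}{-8002} = - \frac{1}{8002}$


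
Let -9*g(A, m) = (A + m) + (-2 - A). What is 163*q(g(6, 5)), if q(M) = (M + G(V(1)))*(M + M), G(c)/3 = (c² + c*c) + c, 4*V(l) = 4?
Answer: -8476/9 ≈ -941.78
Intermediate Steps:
V(l) = 1 (V(l) = (¼)*4 = 1)
G(c) = 3*c + 6*c² (G(c) = 3*((c² + c*c) + c) = 3*((c² + c²) + c) = 3*(2*c² + c) = 3*(c + 2*c²) = 3*c + 6*c²)
g(A, m) = 2/9 - m/9 (g(A, m) = -((A + m) + (-2 - A))/9 = -(-2 + m)/9 = 2/9 - m/9)
q(M) = 2*M*(9 + M) (q(M) = (M + 3*1*(1 + 2*1))*(M + M) = (M + 3*1*(1 + 2))*(2*M) = (M + 3*1*3)*(2*M) = (M + 9)*(2*M) = (9 + M)*(2*M) = 2*M*(9 + M))
163*q(g(6, 5)) = 163*(2*(2/9 - ⅑*5)*(9 + (2/9 - ⅑*5))) = 163*(2*(2/9 - 5/9)*(9 + (2/9 - 5/9))) = 163*(2*(-⅓)*(9 - ⅓)) = 163*(2*(-⅓)*(26/3)) = 163*(-52/9) = -8476/9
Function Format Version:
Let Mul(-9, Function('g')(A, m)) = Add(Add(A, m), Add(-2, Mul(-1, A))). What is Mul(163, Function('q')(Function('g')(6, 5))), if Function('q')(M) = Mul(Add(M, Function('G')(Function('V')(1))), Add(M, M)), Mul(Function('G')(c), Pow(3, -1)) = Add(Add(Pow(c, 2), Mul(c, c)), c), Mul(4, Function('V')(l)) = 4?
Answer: Rational(-8476, 9) ≈ -941.78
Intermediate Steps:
Function('V')(l) = 1 (Function('V')(l) = Mul(Rational(1, 4), 4) = 1)
Function('G')(c) = Add(Mul(3, c), Mul(6, Pow(c, 2))) (Function('G')(c) = Mul(3, Add(Add(Pow(c, 2), Mul(c, c)), c)) = Mul(3, Add(Add(Pow(c, 2), Pow(c, 2)), c)) = Mul(3, Add(Mul(2, Pow(c, 2)), c)) = Mul(3, Add(c, Mul(2, Pow(c, 2)))) = Add(Mul(3, c), Mul(6, Pow(c, 2))))
Function('g')(A, m) = Add(Rational(2, 9), Mul(Rational(-1, 9), m)) (Function('g')(A, m) = Mul(Rational(-1, 9), Add(Add(A, m), Add(-2, Mul(-1, A)))) = Mul(Rational(-1, 9), Add(-2, m)) = Add(Rational(2, 9), Mul(Rational(-1, 9), m)))
Function('q')(M) = Mul(2, M, Add(9, M)) (Function('q')(M) = Mul(Add(M, Mul(3, 1, Add(1, Mul(2, 1)))), Add(M, M)) = Mul(Add(M, Mul(3, 1, Add(1, 2))), Mul(2, M)) = Mul(Add(M, Mul(3, 1, 3)), Mul(2, M)) = Mul(Add(M, 9), Mul(2, M)) = Mul(Add(9, M), Mul(2, M)) = Mul(2, M, Add(9, M)))
Mul(163, Function('q')(Function('g')(6, 5))) = Mul(163, Mul(2, Add(Rational(2, 9), Mul(Rational(-1, 9), 5)), Add(9, Add(Rational(2, 9), Mul(Rational(-1, 9), 5))))) = Mul(163, Mul(2, Add(Rational(2, 9), Rational(-5, 9)), Add(9, Add(Rational(2, 9), Rational(-5, 9))))) = Mul(163, Mul(2, Rational(-1, 3), Add(9, Rational(-1, 3)))) = Mul(163, Mul(2, Rational(-1, 3), Rational(26, 3))) = Mul(163, Rational(-52, 9)) = Rational(-8476, 9)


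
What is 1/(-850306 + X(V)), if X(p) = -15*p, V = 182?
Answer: -1/853036 ≈ -1.1723e-6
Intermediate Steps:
1/(-850306 + X(V)) = 1/(-850306 - 15*182) = 1/(-850306 - 2730) = 1/(-853036) = -1/853036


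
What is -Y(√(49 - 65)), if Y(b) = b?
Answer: -4*I ≈ -4.0*I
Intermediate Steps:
-Y(√(49 - 65)) = -√(49 - 65) = -√(-16) = -4*I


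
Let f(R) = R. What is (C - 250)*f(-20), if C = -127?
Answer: 7540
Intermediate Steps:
(C - 250)*f(-20) = (-127 - 250)*(-20) = -377*(-20) = 7540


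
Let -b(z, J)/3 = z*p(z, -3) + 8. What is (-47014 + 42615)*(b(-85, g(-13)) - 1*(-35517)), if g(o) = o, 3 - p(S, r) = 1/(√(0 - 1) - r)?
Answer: -318324837/2 - 224349*I/2 ≈ -1.5916e+8 - 1.1217e+5*I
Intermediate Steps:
p(S, r) = 3 - 1/(I - r) (p(S, r) = 3 - 1/(√(0 - 1) - r) = 3 - 1/(√(-1) - r) = 3 - 1/(I - r))
b(z, J) = -24 - 3*z*(-8 - 3*I)*(-3 + I)/10 (b(z, J) = -3*(z*((1 - 3*I + 3*(-3))/(-3 - I)) + 8) = -3*(z*(((-3 + I)/10)*(1 - 3*I - 9)) + 8) = -3*(z*(((-3 + I)/10)*(-8 - 3*I)) + 8) = -3*(z*((-8 - 3*I)*(-3 + I)/10) + 8) = -3*(z*(-8 - 3*I)*(-3 + I)/10 + 8) = -3*(8 + z*(-8 - 3*I)*(-3 + I)/10) = -24 - 3*z*(-8 - 3*I)*(-3 + I)/10)
(-47014 + 42615)*(b(-85, g(-13)) - 1*(-35517)) = (-47014 + 42615)*((-24 - 81/10*(-85) - 3/10*I*(-85)) - 1*(-35517)) = -4399*((-24 + 1377/2 + 51*I/2) + 35517) = -4399*((1329/2 + 51*I/2) + 35517) = -4399*(72363/2 + 51*I/2) = -318324837/2 - 224349*I/2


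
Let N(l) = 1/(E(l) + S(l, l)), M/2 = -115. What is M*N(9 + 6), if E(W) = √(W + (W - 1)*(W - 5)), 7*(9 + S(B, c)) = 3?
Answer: -19320/799 - 2254*√155/799 ≈ -59.302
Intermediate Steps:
M = -230 (M = 2*(-115) = -230)
S(B, c) = -60/7 (S(B, c) = -9 + (⅐)*3 = -9 + 3/7 = -60/7)
E(W) = √(W + (-1 + W)*(-5 + W))
N(l) = 1/(-60/7 + √(5 + l² - 5*l)) (N(l) = 1/(√(5 + l² - 5*l) - 60/7) = 1/(-60/7 + √(5 + l² - 5*l)))
M*N(9 + 6) = -1610/(-60 + 7*√(5 + (9 + 6)² - 5*(9 + 6))) = -1610/(-60 + 7*√(5 + 15² - 5*15)) = -1610/(-60 + 7*√(5 + 225 - 75)) = -1610/(-60 + 7*√155)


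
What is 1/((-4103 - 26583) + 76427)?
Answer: 1/45741 ≈ 2.1862e-5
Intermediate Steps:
1/((-4103 - 26583) + 76427) = 1/(-30686 + 76427) = 1/45741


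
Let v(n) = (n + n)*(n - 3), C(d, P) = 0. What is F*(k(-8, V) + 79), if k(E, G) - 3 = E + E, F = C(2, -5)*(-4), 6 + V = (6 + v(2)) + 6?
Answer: 0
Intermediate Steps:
v(n) = 2*n*(-3 + n) (v(n) = (2*n)*(-3 + n) = 2*n*(-3 + n))
V = 2 (V = -6 + ((6 + 2*2*(-3 + 2)) + 6) = -6 + ((6 + 2*2*(-1)) + 6) = -6 + ((6 - 4) + 6) = -6 + (2 + 6) = -6 + 8 = 2)
F = 0 (F = 0*(-4) = 0)
k(E, G) = 3 + 2*E (k(E, G) = 3 + (E + E) = 3 + 2*E)
F*(k(-8, V) + 79) = 0*((3 + 2*(-8)) + 79) = 0*((3 - 16) + 79) = 0*(-13 + 79) = 0*66 = 0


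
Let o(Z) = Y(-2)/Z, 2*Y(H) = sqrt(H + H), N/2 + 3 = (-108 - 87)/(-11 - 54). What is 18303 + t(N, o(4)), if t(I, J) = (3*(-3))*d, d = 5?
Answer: 18258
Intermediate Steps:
N = 0 (N = -6 + 2*((-108 - 87)/(-11 - 54)) = -6 + 2*(-195/(-65)) = -6 + 2*(-195*(-1/65)) = -6 + 2*3 = -6 + 6 = 0)
Y(H) = sqrt(2)*sqrt(H)/2 (Y(H) = sqrt(H + H)/2 = sqrt(2*H)/2 = (sqrt(2)*sqrt(H))/2 = sqrt(2)*sqrt(H)/2)
o(Z) = I/Z (o(Z) = (sqrt(2)*sqrt(-2)/2)/Z = (sqrt(2)*(I*sqrt(2))/2)/Z = I/Z)
t(I, J) = -45 (t(I, J) = (3*(-3))*5 = -9*5 = -45)
18303 + t(N, o(4)) = 18303 - 45 = 18258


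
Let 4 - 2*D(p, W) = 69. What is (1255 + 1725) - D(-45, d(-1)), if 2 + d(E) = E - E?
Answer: 6025/2 ≈ 3012.5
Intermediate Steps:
d(E) = -2 (d(E) = -2 + (E - E) = -2 + 0 = -2)
D(p, W) = -65/2 (D(p, W) = 2 - 1/2*69 = 2 - 69/2 = -65/2)
(1255 + 1725) - D(-45, d(-1)) = (1255 + 1725) - 1*(-65/2) = 2980 + 65/2 = 6025/2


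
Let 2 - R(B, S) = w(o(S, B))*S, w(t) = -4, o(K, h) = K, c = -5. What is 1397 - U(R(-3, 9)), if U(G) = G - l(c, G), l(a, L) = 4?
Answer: 1363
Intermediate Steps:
R(B, S) = 2 + 4*S (R(B, S) = 2 - (-4)*S = 2 + 4*S)
U(G) = -4 + G (U(G) = G - 1*4 = G - 4 = -4 + G)
1397 - U(R(-3, 9)) = 1397 - (-4 + (2 + 4*9)) = 1397 - (-4 + (2 + 36)) = 1397 - (-4 + 38) = 1397 - 1*34 = 1397 - 34 = 1363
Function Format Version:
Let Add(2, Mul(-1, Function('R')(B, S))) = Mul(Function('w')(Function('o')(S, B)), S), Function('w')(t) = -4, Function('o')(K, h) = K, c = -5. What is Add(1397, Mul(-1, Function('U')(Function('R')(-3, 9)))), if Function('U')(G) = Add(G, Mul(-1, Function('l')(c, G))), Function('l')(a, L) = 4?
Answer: 1363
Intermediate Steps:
Function('R')(B, S) = Add(2, Mul(4, S)) (Function('R')(B, S) = Add(2, Mul(-1, Mul(-4, S))) = Add(2, Mul(4, S)))
Function('U')(G) = Add(-4, G) (Function('U')(G) = Add(G, Mul(-1, 4)) = Add(G, -4) = Add(-4, G))
Add(1397, Mul(-1, Function('U')(Function('R')(-3, 9)))) = Add(1397, Mul(-1, Add(-4, Add(2, Mul(4, 9))))) = Add(1397, Mul(-1, Add(-4, Add(2, 36)))) = Add(1397, Mul(-1, Add(-4, 38))) = Add(1397, Mul(-1, 34)) = Add(1397, -34) = 1363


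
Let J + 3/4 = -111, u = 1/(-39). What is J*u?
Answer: 149/52 ≈ 2.8654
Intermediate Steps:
u = -1/39 (u = 1*(-1/39) = -1/39 ≈ -0.025641)
J = -447/4 (J = -¾ - 111 = -447/4 ≈ -111.75)
J*u = -447/4*(-1/39) = 149/52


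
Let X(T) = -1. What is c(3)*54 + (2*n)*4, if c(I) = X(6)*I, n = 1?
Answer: -154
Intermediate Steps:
c(I) = -I
c(3)*54 + (2*n)*4 = -1*3*54 + (2*1)*4 = -3*54 + 2*4 = -162 + 8 = -154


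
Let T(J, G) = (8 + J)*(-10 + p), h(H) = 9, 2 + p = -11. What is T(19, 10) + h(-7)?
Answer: -612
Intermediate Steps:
p = -13 (p = -2 - 11 = -13)
T(J, G) = -184 - 23*J (T(J, G) = (8 + J)*(-10 - 13) = (8 + J)*(-23) = -184 - 23*J)
T(19, 10) + h(-7) = (-184 - 23*19) + 9 = (-184 - 437) + 9 = -621 + 9 = -612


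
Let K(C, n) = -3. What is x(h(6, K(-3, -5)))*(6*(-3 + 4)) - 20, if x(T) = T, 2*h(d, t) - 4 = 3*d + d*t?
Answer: -8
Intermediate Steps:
h(d, t) = 2 + 3*d/2 + d*t/2 (h(d, t) = 2 + (3*d + d*t)/2 = 2 + (3*d/2 + d*t/2) = 2 + 3*d/2 + d*t/2)
x(h(6, K(-3, -5)))*(6*(-3 + 4)) - 20 = (2 + (3/2)*6 + (½)*6*(-3))*(6*(-3 + 4)) - 20 = (2 + 9 - 9)*(6*1) - 20 = 2*6 - 20 = 12 - 20 = -8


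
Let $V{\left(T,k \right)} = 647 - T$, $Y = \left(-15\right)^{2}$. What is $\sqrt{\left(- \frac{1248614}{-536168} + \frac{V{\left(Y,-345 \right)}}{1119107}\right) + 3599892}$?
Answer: $\frac{\sqrt{81005550100685033353663802471}}{150007340494} \approx 1897.3$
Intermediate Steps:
$Y = 225$
$\sqrt{\left(- \frac{1248614}{-536168} + \frac{V{\left(Y,-345 \right)}}{1119107}\right) + 3599892} = \sqrt{\left(- \frac{1248614}{-536168} + \frac{647 - 225}{1119107}\right) + 3599892} = \sqrt{\left(\left(-1248614\right) \left(- \frac{1}{536168}\right) + \left(647 - 225\right) \frac{1}{1119107}\right) + 3599892} = \sqrt{\left(\frac{624307}{268084} + 422 \cdot \frac{1}{1119107}\right) + 3599892} = \sqrt{\left(\frac{624307}{268084} + \frac{422}{1119107}\right) + 3599892} = \sqrt{\frac{698779465297}{300014680988} + 3599892} = \sqrt{\frac{1080021148750718593}{300014680988}} = \frac{\sqrt{81005550100685033353663802471}}{150007340494}$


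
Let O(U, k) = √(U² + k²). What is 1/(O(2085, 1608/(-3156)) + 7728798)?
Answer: 534593228862/4131762777348943895 - 263*√300693223981/4131762777348943895 ≈ 1.2935e-7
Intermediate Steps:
1/(O(2085, 1608/(-3156)) + 7728798) = 1/(√(2085² + (1608/(-3156))²) + 7728798) = 1/(√(4347225 + (1608*(-1/3156))²) + 7728798) = 1/(√(4347225 + (-134/263)²) + 7728798) = 1/(√(4347225 + 17956/69169) + 7728798) = 1/(√(300693223981/69169) + 7728798) = 1/(√300693223981/263 + 7728798) = 1/(7728798 + √300693223981/263)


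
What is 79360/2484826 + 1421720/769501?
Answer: 1796897210040/956038045913 ≈ 1.8795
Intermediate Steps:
79360/2484826 + 1421720/769501 = 79360*(1/2484826) + 1421720*(1/769501) = 39680/1242413 + 1421720/769501 = 1796897210040/956038045913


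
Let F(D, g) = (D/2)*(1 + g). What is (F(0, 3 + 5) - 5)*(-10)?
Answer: 50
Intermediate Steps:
F(D, g) = D*(1 + g)/2 (F(D, g) = (D*(½))*(1 + g) = (D/2)*(1 + g) = D*(1 + g)/2)
(F(0, 3 + 5) - 5)*(-10) = ((½)*0*(1 + (3 + 5)) - 5)*(-10) = ((½)*0*(1 + 8) - 5)*(-10) = ((½)*0*9 - 5)*(-10) = (0 - 5)*(-10) = -5*(-10) = 50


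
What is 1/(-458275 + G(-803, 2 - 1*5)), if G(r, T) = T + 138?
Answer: -1/458140 ≈ -2.1827e-6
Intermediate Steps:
G(r, T) = 138 + T
1/(-458275 + G(-803, 2 - 1*5)) = 1/(-458275 + (138 + (2 - 1*5))) = 1/(-458275 + (138 + (2 - 5))) = 1/(-458275 + (138 - 3)) = 1/(-458275 + 135) = 1/(-458140) = -1/458140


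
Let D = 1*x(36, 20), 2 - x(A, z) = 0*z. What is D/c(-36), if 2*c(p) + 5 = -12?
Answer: -4/17 ≈ -0.23529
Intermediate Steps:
c(p) = -17/2 (c(p) = -5/2 + (1/2)*(-12) = -5/2 - 6 = -17/2)
x(A, z) = 2 (x(A, z) = 2 - 0*z = 2 - 1*0 = 2 + 0 = 2)
D = 2 (D = 1*2 = 2)
D/c(-36) = 2/(-17/2) = 2*(-2/17) = -4/17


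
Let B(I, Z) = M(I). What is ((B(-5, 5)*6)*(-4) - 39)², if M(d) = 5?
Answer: 25281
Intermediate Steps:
B(I, Z) = 5
((B(-5, 5)*6)*(-4) - 39)² = ((5*6)*(-4) - 39)² = (30*(-4) - 39)² = (-120 - 39)² = (-159)² = 25281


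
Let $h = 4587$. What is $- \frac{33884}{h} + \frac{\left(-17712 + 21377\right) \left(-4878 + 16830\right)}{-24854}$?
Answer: $- \frac{100885733948}{57002649} \approx -1769.8$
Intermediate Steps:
$- \frac{33884}{h} + \frac{\left(-17712 + 21377\right) \left(-4878 + 16830\right)}{-24854} = - \frac{33884}{4587} + \frac{\left(-17712 + 21377\right) \left(-4878 + 16830\right)}{-24854} = \left(-33884\right) \frac{1}{4587} + 3665 \cdot 11952 \left(- \frac{1}{24854}\right) = - \frac{33884}{4587} + 43804080 \left(- \frac{1}{24854}\right) = - \frac{33884}{4587} - \frac{21902040}{12427} = - \frac{100885733948}{57002649}$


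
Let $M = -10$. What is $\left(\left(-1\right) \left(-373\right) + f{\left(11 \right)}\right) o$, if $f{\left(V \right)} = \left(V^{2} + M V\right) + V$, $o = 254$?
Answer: $100330$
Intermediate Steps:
$f{\left(V \right)} = V^{2} - 9 V$ ($f{\left(V \right)} = \left(V^{2} - 10 V\right) + V = V^{2} - 9 V$)
$\left(\left(-1\right) \left(-373\right) + f{\left(11 \right)}\right) o = \left(\left(-1\right) \left(-373\right) + 11 \left(-9 + 11\right)\right) 254 = \left(373 + 11 \cdot 2\right) 254 = \left(373 + 22\right) 254 = 395 \cdot 254 = 100330$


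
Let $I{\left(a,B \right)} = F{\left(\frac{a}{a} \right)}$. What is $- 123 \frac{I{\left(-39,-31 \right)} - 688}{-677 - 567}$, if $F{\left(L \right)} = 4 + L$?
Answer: $- \frac{84009}{1244} \approx -67.531$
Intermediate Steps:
$I{\left(a,B \right)} = 5$ ($I{\left(a,B \right)} = 4 + \frac{a}{a} = 4 + 1 = 5$)
$- 123 \frac{I{\left(-39,-31 \right)} - 688}{-677 - 567} = - 123 \frac{5 - 688}{-677 - 567} = - 123 \left(- \frac{683}{-677 - 567}\right) = - 123 \left(- \frac{683}{-1244}\right) = - 123 \left(\left(-683\right) \left(- \frac{1}{1244}\right)\right) = \left(-123\right) \frac{683}{1244} = - \frac{84009}{1244}$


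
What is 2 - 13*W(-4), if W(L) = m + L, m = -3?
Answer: 93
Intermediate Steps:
W(L) = -3 + L
2 - 13*W(-4) = 2 - 13*(-3 - 4) = 2 - 13*(-7) = 2 + 91 = 93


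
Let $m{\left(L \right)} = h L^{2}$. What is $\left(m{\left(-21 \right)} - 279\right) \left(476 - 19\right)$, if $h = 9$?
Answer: $1686330$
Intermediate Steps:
$m{\left(L \right)} = 9 L^{2}$
$\left(m{\left(-21 \right)} - 279\right) \left(476 - 19\right) = \left(9 \left(-21\right)^{2} - 279\right) \left(476 - 19\right) = \left(9 \cdot 441 - 279\right) 457 = \left(3969 - 279\right) 457 = 3690 \cdot 457 = 1686330$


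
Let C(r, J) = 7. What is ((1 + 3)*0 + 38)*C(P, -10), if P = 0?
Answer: 266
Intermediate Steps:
((1 + 3)*0 + 38)*C(P, -10) = ((1 + 3)*0 + 38)*7 = (4*0 + 38)*7 = (0 + 38)*7 = 38*7 = 266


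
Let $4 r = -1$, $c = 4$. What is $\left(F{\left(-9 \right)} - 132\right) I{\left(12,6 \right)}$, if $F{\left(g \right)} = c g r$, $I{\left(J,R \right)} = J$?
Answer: $-1476$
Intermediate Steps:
$r = - \frac{1}{4}$ ($r = \frac{1}{4} \left(-1\right) = - \frac{1}{4} \approx -0.25$)
$F{\left(g \right)} = - g$ ($F{\left(g \right)} = 4 g \left(- \frac{1}{4}\right) = - g$)
$\left(F{\left(-9 \right)} - 132\right) I{\left(12,6 \right)} = \left(\left(-1\right) \left(-9\right) - 132\right) 12 = \left(9 - 132\right) 12 = \left(-123\right) 12 = -1476$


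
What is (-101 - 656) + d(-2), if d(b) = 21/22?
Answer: -16633/22 ≈ -756.04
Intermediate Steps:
d(b) = 21/22 (d(b) = 21*(1/22) = 21/22)
(-101 - 656) + d(-2) = (-101 - 656) + 21/22 = -757 + 21/22 = -16633/22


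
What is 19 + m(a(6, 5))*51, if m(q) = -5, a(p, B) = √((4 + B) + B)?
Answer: -236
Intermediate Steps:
a(p, B) = √(4 + 2*B)
19 + m(a(6, 5))*51 = 19 - 5*51 = 19 - 255 = -236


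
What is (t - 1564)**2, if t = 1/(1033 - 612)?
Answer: 433547184249/177241 ≈ 2.4461e+6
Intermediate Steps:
t = 1/421 ≈ 0.0023753
(t - 1564)**2 = (1/421 - 1564)**2 = (-658443/421)**2 = 433547184249/177241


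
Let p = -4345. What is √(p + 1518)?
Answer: I*√2827 ≈ 53.17*I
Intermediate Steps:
√(p + 1518) = √(-4345 + 1518) = √(-2827) = I*√2827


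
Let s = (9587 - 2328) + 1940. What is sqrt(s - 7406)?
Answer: sqrt(1793) ≈ 42.344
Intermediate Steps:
s = 9199 (s = 7259 + 1940 = 9199)
sqrt(s - 7406) = sqrt(9199 - 7406) = sqrt(1793)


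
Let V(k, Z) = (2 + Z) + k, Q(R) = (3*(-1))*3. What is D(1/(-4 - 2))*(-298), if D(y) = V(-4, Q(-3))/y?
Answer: -19668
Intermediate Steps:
Q(R) = -9 (Q(R) = -3*3 = -9)
V(k, Z) = 2 + Z + k
D(y) = -11/y (D(y) = (2 - 9 - 4)/y = -11/y)
D(1/(-4 - 2))*(-298) = -11/(1/(-4 - 2))*(-298) = -11/(1/(-6))*(-298) = -11/(-⅙)*(-298) = -11*(-6)*(-298) = 66*(-298) = -19668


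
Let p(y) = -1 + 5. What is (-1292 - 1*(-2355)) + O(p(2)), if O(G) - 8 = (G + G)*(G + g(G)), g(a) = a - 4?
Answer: 1103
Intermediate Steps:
g(a) = -4 + a
p(y) = 4
O(G) = 8 + 2*G*(-4 + 2*G) (O(G) = 8 + (G + G)*(G + (-4 + G)) = 8 + (2*G)*(-4 + 2*G) = 8 + 2*G*(-4 + 2*G))
(-1292 - 1*(-2355)) + O(p(2)) = (-1292 - 1*(-2355)) + (8 - 8*4 + 4*4**2) = (-1292 + 2355) + (8 - 32 + 4*16) = 1063 + (8 - 32 + 64) = 1063 + 40 = 1103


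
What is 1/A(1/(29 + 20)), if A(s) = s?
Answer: 49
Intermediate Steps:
1/A(1/(29 + 20)) = 1/(1/(29 + 20)) = 1/(1/49) = 49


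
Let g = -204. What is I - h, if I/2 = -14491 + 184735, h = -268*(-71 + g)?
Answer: 266788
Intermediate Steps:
h = 73700 (h = -268*(-71 - 204) = -268*(-275) = 73700)
I = 340488 (I = 2*(-14491 + 184735) = 2*170244 = 340488)
I - h = 340488 - 1*73700 = 340488 - 73700 = 266788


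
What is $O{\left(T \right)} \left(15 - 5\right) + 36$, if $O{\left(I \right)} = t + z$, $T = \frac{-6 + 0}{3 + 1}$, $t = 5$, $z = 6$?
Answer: $146$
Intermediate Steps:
$T = - \frac{3}{2}$ ($T = - \frac{6}{4} = \left(-6\right) \frac{1}{4} = - \frac{3}{2} \approx -1.5$)
$O{\left(I \right)} = 11$ ($O{\left(I \right)} = 5 + 6 = 11$)
$O{\left(T \right)} \left(15 - 5\right) + 36 = 11 \left(15 - 5\right) + 36 = 11 \cdot 10 + 36 = 110 + 36 = 146$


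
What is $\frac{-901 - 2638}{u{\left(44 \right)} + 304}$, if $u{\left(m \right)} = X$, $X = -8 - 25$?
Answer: $- \frac{3539}{271} \approx -13.059$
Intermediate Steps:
$X = -33$ ($X = -8 - 25 = -33$)
$u{\left(m \right)} = -33$
$\frac{-901 - 2638}{u{\left(44 \right)} + 304} = \frac{-901 - 2638}{-33 + 304} = - \frac{3539}{271}$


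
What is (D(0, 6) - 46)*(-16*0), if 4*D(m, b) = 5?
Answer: 0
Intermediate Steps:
D(m, b) = 5/4 (D(m, b) = (¼)*5 = 5/4)
(D(0, 6) - 46)*(-16*0) = (5/4 - 46)*(-16*0) = -179/4*0 = 0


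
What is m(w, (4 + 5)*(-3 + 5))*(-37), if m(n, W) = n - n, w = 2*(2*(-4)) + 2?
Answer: 0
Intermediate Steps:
w = -14 (w = 2*(-8) + 2 = -16 + 2 = -14)
m(n, W) = 0
m(w, (4 + 5)*(-3 + 5))*(-37) = 0*(-37) = 0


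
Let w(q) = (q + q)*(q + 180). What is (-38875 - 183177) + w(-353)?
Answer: -99914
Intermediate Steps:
w(q) = 2*q*(180 + q) (w(q) = (2*q)*(180 + q) = 2*q*(180 + q))
(-38875 - 183177) + w(-353) = (-38875 - 183177) + 2*(-353)*(180 - 353) = -222052 + 2*(-353)*(-173) = -222052 + 122138 = -99914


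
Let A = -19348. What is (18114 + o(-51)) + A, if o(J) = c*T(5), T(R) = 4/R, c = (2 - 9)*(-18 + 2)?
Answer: -5722/5 ≈ -1144.4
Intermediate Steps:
c = 112 (c = -7*(-16) = 112)
o(J) = 448/5 (o(J) = 112*(4/5) = 112*(4*(⅕)) = 112*(⅘) = 448/5)
(18114 + o(-51)) + A = (18114 + 448/5) - 19348 = 91018/5 - 19348 = -5722/5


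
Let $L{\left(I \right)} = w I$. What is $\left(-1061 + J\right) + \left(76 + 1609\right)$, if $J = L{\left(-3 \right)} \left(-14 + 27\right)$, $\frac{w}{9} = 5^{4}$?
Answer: $-218751$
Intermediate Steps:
$w = 5625$ ($w = 9 \cdot 5^{4} = 9 \cdot 625 = 5625$)
$L{\left(I \right)} = 5625 I$
$J = -219375$ ($J = 5625 \left(-3\right) \left(-14 + 27\right) = \left(-16875\right) 13 = -219375$)
$\left(-1061 + J\right) + \left(76 + 1609\right) = \left(-1061 - 219375\right) + \left(76 + 1609\right) = -220436 + 1685 = -218751$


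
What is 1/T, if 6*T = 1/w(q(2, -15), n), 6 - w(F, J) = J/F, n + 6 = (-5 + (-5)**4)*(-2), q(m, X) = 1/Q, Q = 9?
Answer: 67320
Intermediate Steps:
q(m, X) = 1/9
n = -1246 (n = -6 + (-5 + (-5)**4)*(-2) = -6 + (-5 + 625)*(-2) = -6 + 620*(-2) = -6 - 1240 = -1246)
w(F, J) = 6 - J/F
T = 1/67320 (T = 1/(6*(6 - 1*(-1246)/1/9)) = 1/(6*(6 - 1*(-1246)*9)) = 1/(6*(6 + 11214)) = (1/6)/11220 = (1/6)*(1/11220) = 1/67320 ≈ 1.4854e-5)
1/T = 1/(1/67320) = 67320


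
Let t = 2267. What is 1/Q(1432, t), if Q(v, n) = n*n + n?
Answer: 1/5141556 ≈ 1.9449e-7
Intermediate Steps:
Q(v, n) = n + n² (Q(v, n) = n² + n = n + n²)
1/Q(1432, t) = 1/(2267*(1 + 2267)) = 1/(2267*2268) = 1/5141556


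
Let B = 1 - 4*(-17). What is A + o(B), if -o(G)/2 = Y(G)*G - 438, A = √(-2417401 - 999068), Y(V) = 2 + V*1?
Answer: -8922 + I*√3416469 ≈ -8922.0 + 1848.4*I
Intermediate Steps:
Y(V) = 2 + V
A = I*√3416469 (A = √(-3416469) = I*√3416469 ≈ 1848.4*I)
B = 69 (B = 1 + 68 = 69)
o(G) = 876 - 2*G*(2 + G) (o(G) = -2*((2 + G)*G - 438) = -2*(G*(2 + G) - 438) = -2*(-438 + G*(2 + G)) = 876 - 2*G*(2 + G))
A + o(B) = I*√3416469 + (876 - 2*69*(2 + 69)) = I*√3416469 + (876 - 2*69*71) = I*√3416469 + (876 - 9798) = I*√3416469 - 8922 = -8922 + I*√3416469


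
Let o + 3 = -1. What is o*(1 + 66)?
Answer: -268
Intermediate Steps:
o = -4 (o = -3 - 1 = -4)
o*(1 + 66) = -4*(1 + 66) = -4*67 = -268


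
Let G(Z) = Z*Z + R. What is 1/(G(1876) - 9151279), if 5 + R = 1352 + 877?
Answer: -1/5629679 ≈ -1.7763e-7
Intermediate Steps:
R = 2224 (R = -5 + (1352 + 877) = -5 + 2229 = 2224)
G(Z) = 2224 + Z² (G(Z) = Z*Z + 2224 = Z² + 2224 = 2224 + Z²)
1/(G(1876) - 9151279) = 1/((2224 + 1876²) - 9151279) = 1/((2224 + 3519376) - 9151279) = 1/(3521600 - 9151279) = 1/(-5629679) = -1/5629679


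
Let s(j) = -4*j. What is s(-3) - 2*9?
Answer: -6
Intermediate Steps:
s(-3) - 2*9 = -4*(-3) - 2*9 = 12 - 18 = -6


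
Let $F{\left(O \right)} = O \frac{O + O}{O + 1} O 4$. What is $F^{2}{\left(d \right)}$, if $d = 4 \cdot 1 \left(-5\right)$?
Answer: $\frac{4096000000}{361} \approx 1.1346 \cdot 10^{7}$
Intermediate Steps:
$d = -20$ ($d = 4 \left(-5\right) = -20$)
$F{\left(O \right)} = \frac{8 O^{3}}{1 + O}$ ($F{\left(O \right)} = O \frac{2 O}{1 + O} 4 O = \frac{2 O^{2}}{1 + O} 4 O = \frac{8 O^{3}}{1 + O}$)
$F^{2}{\left(d \right)} = \left(\frac{8 \left(-20\right)^{3}}{1 - 20}\right)^{2} = \left(8 \left(-8000\right) \frac{1}{-19}\right)^{2} = \left(8 \left(-8000\right) \left(- \frac{1}{19}\right)\right)^{2} = \left(\frac{64000}{19}\right)^{2} = \frac{4096000000}{361}$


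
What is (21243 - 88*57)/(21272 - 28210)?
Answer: -16227/6938 ≈ -2.3389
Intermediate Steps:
(21243 - 88*57)/(21272 - 28210) = (21243 - 5016)/(-6938) = 16227*(-1/6938) = -16227/6938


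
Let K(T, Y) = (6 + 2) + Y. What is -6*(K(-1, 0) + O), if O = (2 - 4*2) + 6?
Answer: -48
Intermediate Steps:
K(T, Y) = 8 + Y
O = 0 (O = (2 - 8) + 6 = -6 + 6 = 0)
-6*(K(-1, 0) + O) = -6*((8 + 0) + 0) = -6*(8 + 0) = -6*8 = -48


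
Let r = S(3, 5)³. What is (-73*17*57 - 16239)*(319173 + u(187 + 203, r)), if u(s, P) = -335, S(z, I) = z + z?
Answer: -27731253888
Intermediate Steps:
S(z, I) = 2*z
r = 216 (r = (2*3)³ = 6³ = 216)
(-73*17*57 - 16239)*(319173 + u(187 + 203, r)) = (-73*17*57 - 16239)*(319173 - 335) = (-1241*57 - 16239)*318838 = (-70737 - 16239)*318838 = -86976*318838 = -27731253888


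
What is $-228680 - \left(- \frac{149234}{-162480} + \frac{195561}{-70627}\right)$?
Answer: $- \frac{1312095189525619}{5737737480} \approx -2.2868 \cdot 10^{5}$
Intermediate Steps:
$-228680 - \left(- \frac{149234}{-162480} + \frac{195561}{-70627}\right) = -228680 - \left(\left(-149234\right) \left(- \frac{1}{162480}\right) + 195561 \left(- \frac{1}{70627}\right)\right) = -228680 - \left(\frac{74617}{81240} - \frac{195561}{70627}\right) = -228680 - - \frac{10617400781}{5737737480} = -228680 + \frac{10617400781}{5737737480} = - \frac{1312095189525619}{5737737480}$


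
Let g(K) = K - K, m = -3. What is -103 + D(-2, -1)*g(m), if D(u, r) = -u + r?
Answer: -103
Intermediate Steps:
D(u, r) = r - u
g(K) = 0
-103 + D(-2, -1)*g(m) = -103 + (-1 - 1*(-2))*0 = -103 + (-1 + 2)*0 = -103 + 1*0 = -103 + 0 = -103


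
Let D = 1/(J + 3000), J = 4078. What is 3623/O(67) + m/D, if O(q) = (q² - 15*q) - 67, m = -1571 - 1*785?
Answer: -56981095633/3417 ≈ -1.6676e+7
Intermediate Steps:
m = -2356 (m = -1571 - 785 = -2356)
D = 1/7078 (D = 1/(4078 + 3000) = 1/7078 ≈ 0.00014128)
O(q) = -67 + q² - 15*q
3623/O(67) + m/D = 3623/(-67 + 67² - 15*67) - 2356/1/7078 = 3623/(-67 + 4489 - 1005) - 2356*7078 = 3623/3417 - 16675768 = -56981095633/3417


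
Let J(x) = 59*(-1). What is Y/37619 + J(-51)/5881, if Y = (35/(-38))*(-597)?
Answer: 38541697/8407018882 ≈ 0.0045845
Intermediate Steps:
J(x) = -59
Y = 20895/38 (Y = (35*(-1/38))*(-597) = -35/38*(-597) = 20895/38 ≈ 549.87)
Y/37619 + J(-51)/5881 = (20895/38)/37619 - 59/5881 = (20895/38)*(1/37619) - 59*1/5881 = 20895/1429522 - 59/5881 = 38541697/8407018882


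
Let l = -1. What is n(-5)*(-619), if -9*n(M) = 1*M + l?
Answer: -1238/3 ≈ -412.67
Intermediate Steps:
n(M) = ⅑ - M/9 (n(M) = -(1*M - 1)/9 = -(M - 1)/9 = -(-1 + M)/9 = ⅑ - M/9)
n(-5)*(-619) = (⅑ - ⅑*(-5))*(-619) = (⅑ + 5/9)*(-619) = (⅔)*(-619) = -1238/3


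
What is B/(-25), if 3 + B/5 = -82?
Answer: 17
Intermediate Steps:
B = -425 (B = -15 + 5*(-82) = -15 - 410 = -425)
B/(-25) = -425/(-25) = -1/25*(-425) = 17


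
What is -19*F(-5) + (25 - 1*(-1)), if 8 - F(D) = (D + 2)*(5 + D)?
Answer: -126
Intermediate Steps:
F(D) = 8 - (2 + D)*(5 + D) (F(D) = 8 - (D + 2)*(5 + D) = 8 - (2 + D)*(5 + D))
-19*F(-5) + (25 - 1*(-1)) = -19*(-2 - 1*(-5)² - 7*(-5)) + (25 - 1*(-1)) = -19*(-2 - 1*25 + 35) + (25 + 1) = -19*(-2 - 25 + 35) + 26 = -19*8 + 26 = -152 + 26 = -126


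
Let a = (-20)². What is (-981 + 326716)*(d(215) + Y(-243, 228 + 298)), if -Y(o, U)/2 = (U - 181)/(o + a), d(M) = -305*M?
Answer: -3353756159275/157 ≈ -2.1361e+10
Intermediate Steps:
a = 400
Y(o, U) = -2*(-181 + U)/(400 + o) (Y(o, U) = -2*(U - 181)/(o + 400) = -2*(-181 + U)/(400 + o))
(-981 + 326716)*(d(215) + Y(-243, 228 + 298)) = (-981 + 326716)*(-305*215 + 2*(181 - (228 + 298))/(400 - 243)) = 325735*(-65575 + 2*(181 - 1*526)/157) = 325735*(-65575 + 2*(1/157)*(181 - 526)) = 325735*(-65575 + 2*(1/157)*(-345)) = 325735*(-65575 - 690/157) = 325735*(-10295965/157) = -3353756159275/157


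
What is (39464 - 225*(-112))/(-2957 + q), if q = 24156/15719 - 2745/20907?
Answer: -53664120122/2452823539 ≈ -21.879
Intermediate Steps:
q = 4665463/3319567 (q = 24156*(1/15719) - 2745*1/20907 = 2196/1429 - 305/2323 = 4665463/3319567 ≈ 1.4054)
(39464 - 225*(-112))/(-2957 + q) = (39464 - 225*(-112))/(-2957 + 4665463/3319567) = (39464 + 25200)/(-9811294156/3319567) = 64664*(-3319567/9811294156) = -53664120122/2452823539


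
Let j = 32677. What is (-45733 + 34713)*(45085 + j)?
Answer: -856937240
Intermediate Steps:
(-45733 + 34713)*(45085 + j) = (-45733 + 34713)*(45085 + 32677) = -11020*77762 = -856937240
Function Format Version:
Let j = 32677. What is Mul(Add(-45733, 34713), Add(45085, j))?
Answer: -856937240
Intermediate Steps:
Mul(Add(-45733, 34713), Add(45085, j)) = Mul(Add(-45733, 34713), Add(45085, 32677)) = Mul(-11020, 77762) = -856937240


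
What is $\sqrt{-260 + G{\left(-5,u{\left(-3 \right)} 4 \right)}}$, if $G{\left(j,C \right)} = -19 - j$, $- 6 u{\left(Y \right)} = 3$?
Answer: $i \sqrt{274} \approx 16.553 i$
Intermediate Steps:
$u{\left(Y \right)} = - \frac{1}{2}$ ($u{\left(Y \right)} = \left(- \frac{1}{6}\right) 3 = - \frac{1}{2}$)
$\sqrt{-260 + G{\left(-5,u{\left(-3 \right)} 4 \right)}} = \sqrt{-260 - 14} = \sqrt{-274} = i \sqrt{274}$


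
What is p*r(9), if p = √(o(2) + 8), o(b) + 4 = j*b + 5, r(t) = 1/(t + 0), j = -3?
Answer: √3/9 ≈ 0.19245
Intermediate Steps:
r(t) = 1/t
o(b) = 1 - 3*b (o(b) = -4 + (-3*b + 5) = -4 + (5 - 3*b) = 1 - 3*b)
p = √3 (p = √((1 - 3*2) + 8) = √((1 - 6) + 8) = √(-5 + 8) = √3 ≈ 1.7320)
p*r(9) = √3/9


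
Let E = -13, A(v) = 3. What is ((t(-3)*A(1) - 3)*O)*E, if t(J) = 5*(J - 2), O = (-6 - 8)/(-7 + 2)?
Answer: 14196/5 ≈ 2839.2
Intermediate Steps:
O = 14/5 (O = -14/(-5) = -14*(-⅕) = 14/5 ≈ 2.8000)
t(J) = -10 + 5*J (t(J) = 5*(-2 + J) = -10 + 5*J)
((t(-3)*A(1) - 3)*O)*E = (((-10 + 5*(-3))*3 - 3)*(14/5))*(-13) = (((-10 - 15)*3 - 3)*(14/5))*(-13) = ((-25*3 - 3)*(14/5))*(-13) = ((-75 - 3)*(14/5))*(-13) = -78*14/5*(-13) = -1092/5*(-13) = 14196/5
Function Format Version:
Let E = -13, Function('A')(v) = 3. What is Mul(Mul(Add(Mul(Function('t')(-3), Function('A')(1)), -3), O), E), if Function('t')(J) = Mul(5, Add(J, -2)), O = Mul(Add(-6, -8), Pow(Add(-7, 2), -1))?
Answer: Rational(14196, 5) ≈ 2839.2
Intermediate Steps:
O = Rational(14, 5) (O = Mul(-14, Pow(-5, -1)) = Mul(-14, Rational(-1, 5)) = Rational(14, 5) ≈ 2.8000)
Function('t')(J) = Add(-10, Mul(5, J)) (Function('t')(J) = Mul(5, Add(-2, J)) = Add(-10, Mul(5, J)))
Mul(Mul(Add(Mul(Function('t')(-3), Function('A')(1)), -3), O), E) = Mul(Mul(Add(Mul(Add(-10, Mul(5, -3)), 3), -3), Rational(14, 5)), -13) = Mul(Mul(Add(Mul(Add(-10, -15), 3), -3), Rational(14, 5)), -13) = Mul(Mul(Add(Mul(-25, 3), -3), Rational(14, 5)), -13) = Mul(Mul(Add(-75, -3), Rational(14, 5)), -13) = Mul(Mul(-78, Rational(14, 5)), -13) = Mul(Rational(-1092, 5), -13) = Rational(14196, 5)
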